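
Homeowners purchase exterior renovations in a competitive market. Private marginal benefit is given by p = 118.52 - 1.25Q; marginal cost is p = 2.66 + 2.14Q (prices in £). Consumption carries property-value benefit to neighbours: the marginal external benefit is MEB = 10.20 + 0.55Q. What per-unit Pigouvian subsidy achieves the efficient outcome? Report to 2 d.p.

Social marginal benefit = demand + MEB = 128.72 - 0.70Q.
Set SMB = MC: 128.72 - 0.70Q = 2.66 + 2.14Q → Q* = 44.3873.
The Pigouvian subsidy equals MEB at Q*: 10.20 + 0.55×44.3873 = 34.6130.

subsidy = £34.61 per unit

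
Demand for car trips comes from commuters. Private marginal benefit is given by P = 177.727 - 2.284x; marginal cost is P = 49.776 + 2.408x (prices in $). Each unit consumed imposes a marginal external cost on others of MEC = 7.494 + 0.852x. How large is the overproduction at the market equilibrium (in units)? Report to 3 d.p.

Market equilibrium (private): 49.776 + 2.408x = 177.727 - 2.284x → x_m = 27.2700.
Social marginal benefit = demand − MEC = 170.233 - 3.136x.
Set SMB = MC: 170.233 - 3.136x = 49.776 + 2.408x → x* = 21.7275.
Gap = |27.2700 − 21.7275| = 5.5425.

5.543 units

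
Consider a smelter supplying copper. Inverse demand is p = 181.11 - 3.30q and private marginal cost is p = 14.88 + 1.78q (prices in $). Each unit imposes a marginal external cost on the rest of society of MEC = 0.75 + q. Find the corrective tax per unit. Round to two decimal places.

Social marginal cost = private MC + MEC = 15.63 + 2.78q.
Set SMC = demand: 15.63 + 2.78q = 181.11 - 3.30q → q* = 27.2171.
The Pigouvian tax equals MEC at q*: 0.75 + 1.00×27.2171 = 27.9671.

tax = $27.97 per unit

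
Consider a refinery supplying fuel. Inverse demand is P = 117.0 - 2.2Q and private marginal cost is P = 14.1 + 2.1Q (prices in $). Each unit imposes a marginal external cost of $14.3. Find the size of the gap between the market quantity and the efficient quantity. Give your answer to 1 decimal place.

3.3 units

Market equilibrium (private): 14.1 + 2.1Q = 117.0 - 2.2Q → Q_m = 23.9302.
Social marginal cost = private MC + MEC = 28.4 + 2.1Q.
Set SMC = demand: 28.4 + 2.1Q = 117.0 - 2.2Q → Q* = 20.6047.
Gap = |23.9302 − 20.6047| = 3.3255.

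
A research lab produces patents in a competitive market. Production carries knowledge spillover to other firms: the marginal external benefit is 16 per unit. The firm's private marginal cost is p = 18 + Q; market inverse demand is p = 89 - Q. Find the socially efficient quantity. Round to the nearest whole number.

Q* = 44

Social marginal cost = private MC − MEB = 2 + Q.
Set SMC = demand: 2 + Q = 89 - Q → Q* = 43.5000.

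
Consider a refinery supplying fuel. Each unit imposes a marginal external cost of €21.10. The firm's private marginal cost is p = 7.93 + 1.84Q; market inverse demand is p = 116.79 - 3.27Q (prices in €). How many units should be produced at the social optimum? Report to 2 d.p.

Social marginal cost = private MC + MEC = 29.03 + 1.84Q.
Set SMC = demand: 29.03 + 1.84Q = 116.79 - 3.27Q → Q* = 17.1742.

Q* = 17.17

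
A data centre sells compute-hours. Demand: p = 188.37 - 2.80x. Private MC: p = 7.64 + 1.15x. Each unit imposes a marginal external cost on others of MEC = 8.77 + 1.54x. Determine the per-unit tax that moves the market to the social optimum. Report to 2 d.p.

Social marginal cost = private MC + MEC = 16.41 + 2.69x.
Set SMC = demand: 16.41 + 2.69x = 188.37 - 2.80x → x* = 31.3224.
The Pigouvian tax equals MEC at x*: 8.77 + 1.54×31.3224 = 57.0065.

tax = 57.01 per unit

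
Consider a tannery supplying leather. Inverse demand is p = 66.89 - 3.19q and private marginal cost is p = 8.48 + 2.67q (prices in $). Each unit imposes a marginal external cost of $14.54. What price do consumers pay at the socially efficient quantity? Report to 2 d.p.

Social marginal cost = private MC + MEC = 23.02 + 2.67q.
Set SMC = demand: 23.02 + 2.67q = 66.89 - 3.19q → q* = 7.4863.
Consumer price on the demand curve at q*: 66.89 − 3.19×7.4863 = 43.0087.

P = $43.01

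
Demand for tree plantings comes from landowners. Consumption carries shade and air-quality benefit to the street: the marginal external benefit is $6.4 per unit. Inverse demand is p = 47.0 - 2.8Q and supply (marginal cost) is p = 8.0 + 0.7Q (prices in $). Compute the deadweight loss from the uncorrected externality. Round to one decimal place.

DWL = $5.9

Market equilibrium (private): 8.0 + 0.7Q = 47.0 - 2.8Q → Q_m = 11.1429.
Social marginal benefit = demand + MEB = 53.4 - 2.8Q.
Set SMB = MC: 53.4 - 2.8Q = 8.0 + 0.7Q → Q* = 12.9714.
The welfare-loss triangle has base |Q_m − Q*| and height MEB(Q_m) (the vertical gap between SMB and MC is zero at Q* and MEB at Q_m).
DWL = ½ × 1.8285 × 6.4000 = 5.8512.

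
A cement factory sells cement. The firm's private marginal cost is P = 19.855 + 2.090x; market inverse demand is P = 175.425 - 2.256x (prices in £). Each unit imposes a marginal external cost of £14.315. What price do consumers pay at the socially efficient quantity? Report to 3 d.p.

P = £102.100

Social marginal cost = private MC + MEC = 34.170 + 2.090x.
Set SMC = demand: 34.170 + 2.090x = 175.425 - 2.256x → x* = 32.5023.
Consumer price on the demand curve at x*: 175.425 − 2.256×32.5023 = 102.0998.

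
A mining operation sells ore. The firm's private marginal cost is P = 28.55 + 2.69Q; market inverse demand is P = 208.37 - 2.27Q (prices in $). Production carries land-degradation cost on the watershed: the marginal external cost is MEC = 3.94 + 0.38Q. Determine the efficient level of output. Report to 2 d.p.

Social marginal cost = private MC + MEC = 32.49 + 3.07Q.
Set SMC = demand: 32.49 + 3.07Q = 208.37 - 2.27Q → Q* = 32.9363.

Q* = 32.94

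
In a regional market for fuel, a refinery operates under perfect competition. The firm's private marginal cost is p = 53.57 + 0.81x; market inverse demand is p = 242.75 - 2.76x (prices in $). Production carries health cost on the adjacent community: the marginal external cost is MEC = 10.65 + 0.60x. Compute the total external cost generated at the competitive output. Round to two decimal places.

Market equilibrium (private): 53.57 + 0.81x = 242.75 - 2.76x → x_m = 52.9916.
Total external cost = ∫₀^{x_m} (10.65 + 0.60x) dx = 10.65×52.9916 + ½×0.60×52.9916² = 1406.7934.

$1406.79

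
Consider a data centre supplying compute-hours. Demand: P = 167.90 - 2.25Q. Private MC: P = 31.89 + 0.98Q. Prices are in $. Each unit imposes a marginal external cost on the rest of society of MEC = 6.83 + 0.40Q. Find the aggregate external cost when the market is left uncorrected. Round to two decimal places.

Market equilibrium (private): 31.89 + 0.98Q = 167.90 - 2.25Q → Q_m = 42.1084.
Total external cost = ∫₀^{Q_m} (6.83 + 0.40Q) dQ = 6.83×42.1084 + ½×0.40×42.1084² = 642.2238.

$642.22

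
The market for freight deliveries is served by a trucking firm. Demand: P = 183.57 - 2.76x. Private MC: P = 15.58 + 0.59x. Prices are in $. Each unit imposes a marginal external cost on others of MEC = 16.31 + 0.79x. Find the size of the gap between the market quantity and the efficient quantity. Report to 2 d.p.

Market equilibrium (private): 15.58 + 0.59x = 183.57 - 2.76x → x_m = 50.1463.
Social marginal cost = private MC + MEC = 31.89 + 1.38x.
Set SMC = demand: 31.89 + 1.38x = 183.57 - 2.76x → x* = 36.6377.
Gap = |50.1463 − 36.6377| = 13.5086.

13.51 units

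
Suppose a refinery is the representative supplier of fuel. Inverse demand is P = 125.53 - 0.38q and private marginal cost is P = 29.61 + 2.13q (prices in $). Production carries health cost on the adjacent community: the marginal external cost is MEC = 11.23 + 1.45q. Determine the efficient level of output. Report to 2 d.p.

Social marginal cost = private MC + MEC = 40.84 + 3.58q.
Set SMC = demand: 40.84 + 3.58q = 125.53 - 0.38q → q* = 21.3864.

q* = 21.39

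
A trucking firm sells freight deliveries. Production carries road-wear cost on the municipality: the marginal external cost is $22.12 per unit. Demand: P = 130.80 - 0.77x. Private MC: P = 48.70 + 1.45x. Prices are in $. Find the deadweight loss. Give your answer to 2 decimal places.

Market equilibrium (private): 48.70 + 1.45x = 130.80 - 0.77x → x_m = 36.9820.
Social marginal cost = private MC + MEC = 70.82 + 1.45x.
Set SMC = demand: 70.82 + 1.45x = 130.80 - 0.77x → x* = 27.0180.
The welfare-loss triangle has base |x_m − x*| and height MEC(x_m) (the vertical gap between SMC and demand is zero at x* and MEC at x_m).
DWL = ½ × 9.9640 × 22.1200 = 110.2018.

DWL = $110.20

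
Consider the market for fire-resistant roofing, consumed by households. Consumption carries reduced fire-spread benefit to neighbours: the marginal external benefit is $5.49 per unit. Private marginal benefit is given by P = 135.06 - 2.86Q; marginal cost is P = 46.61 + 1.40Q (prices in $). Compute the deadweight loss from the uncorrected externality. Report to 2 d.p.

Market equilibrium (private): 46.61 + 1.40Q = 135.06 - 2.86Q → Q_m = 20.7629.
Social marginal benefit = demand + MEB = 140.55 - 2.86Q.
Set SMB = MC: 140.55 - 2.86Q = 46.61 + 1.40Q → Q* = 22.0516.
Between Q* and Q_m the wedge SMB − MC runs linearly from 0 to MEB(Q_m), so the loss is a triangle.
DWL = ½ × 1.2887 × 5.4900 = 3.5375.

DWL = $3.54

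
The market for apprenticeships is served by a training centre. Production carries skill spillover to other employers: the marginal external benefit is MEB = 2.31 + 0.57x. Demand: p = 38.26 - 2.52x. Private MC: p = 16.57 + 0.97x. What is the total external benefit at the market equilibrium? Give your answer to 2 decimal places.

25.36

Market equilibrium (private): 16.57 + 0.97x = 38.26 - 2.52x → x_m = 6.2149.
Total external benefit = ∫₀^{x_m} (2.31 + 0.57x) dx = 2.31×6.2149 + ½×0.57×6.2149² = 25.3645.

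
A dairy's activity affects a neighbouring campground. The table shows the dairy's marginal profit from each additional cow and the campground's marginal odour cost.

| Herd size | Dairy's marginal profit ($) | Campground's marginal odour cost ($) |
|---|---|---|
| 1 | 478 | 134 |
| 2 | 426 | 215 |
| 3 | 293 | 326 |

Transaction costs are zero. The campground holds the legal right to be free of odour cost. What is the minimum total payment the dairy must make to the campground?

Efficient level: marginal profit ≥ marginal odour cost through level 2, so k* = 2.
With the campground holding the right, the dairy must at least compensate total damage at k*: 134 + 215 = 349.

$349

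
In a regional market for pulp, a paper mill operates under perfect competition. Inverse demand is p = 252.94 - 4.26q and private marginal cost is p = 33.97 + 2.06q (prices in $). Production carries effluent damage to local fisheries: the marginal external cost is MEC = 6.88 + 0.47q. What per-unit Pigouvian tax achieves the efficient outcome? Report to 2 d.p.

tax = $21.56 per unit

Social marginal cost = private MC + MEC = 40.85 + 2.53q.
Set SMC = demand: 40.85 + 2.53q = 252.94 - 4.26q → q* = 31.2356.
The Pigouvian tax equals MEC at q*: 6.88 + 0.47×31.2356 = 21.5607.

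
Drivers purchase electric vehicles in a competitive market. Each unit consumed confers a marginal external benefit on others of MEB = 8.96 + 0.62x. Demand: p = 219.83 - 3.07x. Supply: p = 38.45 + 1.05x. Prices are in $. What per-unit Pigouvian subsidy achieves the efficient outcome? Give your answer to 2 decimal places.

subsidy = $42.68 per unit

Social marginal benefit = demand + MEB = 228.79 - 2.45x.
Set SMB = MC: 228.79 - 2.45x = 38.45 + 1.05x → x* = 54.3829.
The Pigouvian subsidy equals MEB at x*: 8.96 + 0.62×54.3829 = 42.6774.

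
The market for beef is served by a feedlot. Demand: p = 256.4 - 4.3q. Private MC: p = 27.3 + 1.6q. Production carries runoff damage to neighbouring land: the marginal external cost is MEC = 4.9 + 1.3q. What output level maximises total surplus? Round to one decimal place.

Social marginal cost = private MC + MEC = 32.2 + 2.9q.
Set SMC = demand: 32.2 + 2.9q = 256.4 - 4.3q → q* = 31.1389.

q* = 31.1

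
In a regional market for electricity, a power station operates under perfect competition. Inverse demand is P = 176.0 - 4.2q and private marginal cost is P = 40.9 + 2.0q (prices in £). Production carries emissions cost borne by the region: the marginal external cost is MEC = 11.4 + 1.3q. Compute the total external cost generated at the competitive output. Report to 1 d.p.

£557.0

Market equilibrium (private): 40.9 + 2.0q = 176.0 - 4.2q → q_m = 21.7903.
Total external cost = ∫₀^{q_m} (11.4 + 1.3q) dq = 11.4×21.7903 + ½×1.3×21.7903² = 557.0406.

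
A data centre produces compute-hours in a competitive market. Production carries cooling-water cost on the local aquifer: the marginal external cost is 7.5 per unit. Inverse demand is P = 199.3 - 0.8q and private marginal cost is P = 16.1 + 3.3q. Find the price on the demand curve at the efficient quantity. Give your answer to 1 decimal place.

Social marginal cost = private MC + MEC = 23.6 + 3.3q.
Set SMC = demand: 23.6 + 3.3q = 199.3 - 0.8q → q* = 42.8537.
Consumer price on the demand curve at q*: 199.3 − 0.8×42.8537 = 165.0170.

P = 165.0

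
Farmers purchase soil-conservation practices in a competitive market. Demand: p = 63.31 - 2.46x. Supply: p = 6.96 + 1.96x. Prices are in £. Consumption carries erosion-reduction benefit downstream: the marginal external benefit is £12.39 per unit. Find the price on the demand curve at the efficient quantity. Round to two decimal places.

P = £25.05

Social marginal benefit = demand + MEB = 75.70 - 2.46x.
Set SMB = MC: 75.70 - 2.46x = 6.96 + 1.96x → x* = 15.5520.
Consumer price on the demand curve at x*: 63.31 − 2.46×15.5520 = 25.0521.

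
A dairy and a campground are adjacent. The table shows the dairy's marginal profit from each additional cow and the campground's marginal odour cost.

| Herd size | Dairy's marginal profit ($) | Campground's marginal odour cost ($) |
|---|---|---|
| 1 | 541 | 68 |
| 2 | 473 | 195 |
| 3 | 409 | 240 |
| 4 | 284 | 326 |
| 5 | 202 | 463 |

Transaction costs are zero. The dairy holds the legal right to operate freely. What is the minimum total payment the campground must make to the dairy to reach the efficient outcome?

Left alone the dairy would choose level 5 (marginal profit stays positive).
Efficient level: k* = 3 (marginal profit ≥ marginal odour cost through 3).
The campground must at least cover the dairy's forgone profit from cutting 5→3: 284 + 202 = 486.

$486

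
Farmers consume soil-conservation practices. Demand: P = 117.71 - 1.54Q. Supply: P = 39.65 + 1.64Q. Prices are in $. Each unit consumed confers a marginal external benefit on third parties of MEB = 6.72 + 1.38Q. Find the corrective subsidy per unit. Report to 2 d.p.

Social marginal benefit = demand + MEB = 124.43 - 0.16Q.
Set SMB = MC: 124.43 - 0.16Q = 39.65 + 1.64Q → Q* = 47.1000.
The Pigouvian subsidy equals MEB at Q*: 6.72 + 1.38×47.1000 = 71.7180.

subsidy = $71.72 per unit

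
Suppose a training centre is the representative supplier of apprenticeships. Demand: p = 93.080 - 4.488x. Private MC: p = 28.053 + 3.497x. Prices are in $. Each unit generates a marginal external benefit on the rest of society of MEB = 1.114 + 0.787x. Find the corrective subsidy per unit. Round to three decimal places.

subsidy = $8.346 per unit

Social marginal cost = private MC − MEB = 26.939 + 2.710x.
Set SMC = demand: 26.939 + 2.710x = 93.080 - 4.488x → x* = 9.1888.
The Pigouvian subsidy equals MEB at x*: 1.114 + 0.787×9.1888 = 8.3456.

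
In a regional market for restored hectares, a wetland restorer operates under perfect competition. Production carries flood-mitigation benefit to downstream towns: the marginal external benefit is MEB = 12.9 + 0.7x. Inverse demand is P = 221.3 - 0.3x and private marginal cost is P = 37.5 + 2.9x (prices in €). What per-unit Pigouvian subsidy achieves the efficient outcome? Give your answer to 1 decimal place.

Social marginal cost = private MC − MEB = 24.6 + 2.2x.
Set SMC = demand: 24.6 + 2.2x = 221.3 - 0.3x → x* = 78.6800.
The Pigouvian subsidy equals MEB at x*: 12.9 + 0.7×78.6800 = 67.9760.

subsidy = €68.0 per unit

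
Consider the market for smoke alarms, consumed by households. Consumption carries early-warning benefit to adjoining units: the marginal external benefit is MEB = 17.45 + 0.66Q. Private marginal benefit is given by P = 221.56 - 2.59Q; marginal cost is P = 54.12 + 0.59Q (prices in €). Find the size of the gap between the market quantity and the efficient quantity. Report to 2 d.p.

Market equilibrium (private): 54.12 + 0.59Q = 221.56 - 2.59Q → Q_m = 52.6541.
Social marginal benefit = demand + MEB = 239.01 - 1.93Q.
Set SMB = MC: 239.01 - 1.93Q = 54.12 + 0.59Q → Q* = 73.3690.
Gap = |52.6541 − 73.3690| = 20.7149.

20.71 units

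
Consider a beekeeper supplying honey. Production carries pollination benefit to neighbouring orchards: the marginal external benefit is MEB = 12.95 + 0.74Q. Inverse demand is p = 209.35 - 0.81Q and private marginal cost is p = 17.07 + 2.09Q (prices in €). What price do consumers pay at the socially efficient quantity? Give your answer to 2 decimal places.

Social marginal cost = private MC − MEB = 4.12 + 1.35Q.
Set SMC = demand: 4.12 + 1.35Q = 209.35 - 0.81Q → Q* = 95.0139.
Consumer price on the demand curve at Q*: 209.35 − 0.81×95.0139 = 132.3887.

P = €132.39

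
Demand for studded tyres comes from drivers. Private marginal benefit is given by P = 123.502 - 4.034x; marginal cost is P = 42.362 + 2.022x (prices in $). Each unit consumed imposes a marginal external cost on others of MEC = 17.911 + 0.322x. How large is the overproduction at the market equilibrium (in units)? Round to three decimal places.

Market equilibrium (private): 42.362 + 2.022x = 123.502 - 4.034x → x_m = 13.3983.
Social marginal benefit = demand − MEC = 105.591 - 4.356x.
Set SMB = MC: 105.591 - 4.356x = 42.362 + 2.022x → x* = 9.9136.
Gap = |13.3983 − 9.9136| = 3.4847.

3.485 units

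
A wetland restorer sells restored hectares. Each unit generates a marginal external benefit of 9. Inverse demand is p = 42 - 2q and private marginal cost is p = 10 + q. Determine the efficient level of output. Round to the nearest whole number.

q* = 14

Social marginal cost = private MC − MEB = 1 + q.
Set SMC = demand: 1 + q = 42 - 2q → q* = 13.6667.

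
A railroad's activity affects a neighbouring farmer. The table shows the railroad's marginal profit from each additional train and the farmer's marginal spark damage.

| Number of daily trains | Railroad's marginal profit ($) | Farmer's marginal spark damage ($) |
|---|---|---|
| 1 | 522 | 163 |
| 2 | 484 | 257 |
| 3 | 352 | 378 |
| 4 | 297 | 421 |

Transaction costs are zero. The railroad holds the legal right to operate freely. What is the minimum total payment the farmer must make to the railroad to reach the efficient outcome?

Left alone the railroad would choose level 4 (marginal profit stays positive).
Efficient level: k* = 2 (marginal profit ≥ marginal spark damage through 2).
The farmer must at least cover the railroad's forgone profit from cutting 4→2: 352 + 297 = 649.

$649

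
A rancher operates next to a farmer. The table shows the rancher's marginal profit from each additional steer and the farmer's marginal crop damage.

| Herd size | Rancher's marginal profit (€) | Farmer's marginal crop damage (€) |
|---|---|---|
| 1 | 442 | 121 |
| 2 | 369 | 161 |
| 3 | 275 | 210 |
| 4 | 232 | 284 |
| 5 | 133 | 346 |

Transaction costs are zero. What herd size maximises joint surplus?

3

Bargaining reaches the level where marginal profit last exceeds marginal crop damage.
That holds through level 3 (275 ≥ 210) but not at 4 (232 < 284).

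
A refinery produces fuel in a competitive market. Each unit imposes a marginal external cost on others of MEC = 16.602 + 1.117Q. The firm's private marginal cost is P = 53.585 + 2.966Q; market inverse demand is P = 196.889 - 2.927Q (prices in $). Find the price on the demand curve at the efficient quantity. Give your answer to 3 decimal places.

P = $143.985

Social marginal cost = private MC + MEC = 70.187 + 4.083Q.
Set SMC = demand: 70.187 + 4.083Q = 196.889 - 2.927Q → Q* = 18.0745.
Consumer price on the demand curve at Q*: 196.889 − 2.927×18.0745 = 143.9849.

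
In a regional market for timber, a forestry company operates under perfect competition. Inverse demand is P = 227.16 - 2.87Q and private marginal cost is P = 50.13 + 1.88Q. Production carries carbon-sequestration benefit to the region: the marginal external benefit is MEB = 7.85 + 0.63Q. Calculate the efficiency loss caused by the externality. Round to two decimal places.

DWL = 119.12

Market equilibrium (private): 50.13 + 1.88Q = 227.16 - 2.87Q → Q_m = 37.2695.
Social marginal cost = private MC − MEB = 42.28 + 1.25Q.
Set SMC = demand: 42.28 + 1.25Q = 227.16 - 2.87Q → Q* = 44.8738.
The welfare-loss triangle has base |Q_m − Q*| and height MEB(Q_m) (the vertical gap between SMC and demand is zero at Q* and MEB at Q_m).
DWL = ½ × 7.6043 × 31.3298 = 119.1206.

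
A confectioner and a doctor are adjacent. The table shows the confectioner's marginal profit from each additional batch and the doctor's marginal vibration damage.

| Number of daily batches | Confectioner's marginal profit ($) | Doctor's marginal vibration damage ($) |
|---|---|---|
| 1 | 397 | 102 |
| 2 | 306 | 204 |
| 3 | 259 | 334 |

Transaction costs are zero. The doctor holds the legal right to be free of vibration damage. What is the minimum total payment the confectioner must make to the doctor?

$306

Efficient level: marginal profit ≥ marginal vibration damage through level 2, so k* = 2.
With the doctor holding the right, the confectioner must at least compensate total damage at k*: 102 + 204 = 306.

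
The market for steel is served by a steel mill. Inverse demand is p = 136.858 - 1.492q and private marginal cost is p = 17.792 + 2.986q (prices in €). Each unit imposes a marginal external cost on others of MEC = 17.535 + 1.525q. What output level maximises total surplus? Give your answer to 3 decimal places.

q* = 16.913

Social marginal cost = private MC + MEC = 35.327 + 4.511q.
Set SMC = demand: 35.327 + 4.511q = 136.858 - 1.492q → q* = 16.9134.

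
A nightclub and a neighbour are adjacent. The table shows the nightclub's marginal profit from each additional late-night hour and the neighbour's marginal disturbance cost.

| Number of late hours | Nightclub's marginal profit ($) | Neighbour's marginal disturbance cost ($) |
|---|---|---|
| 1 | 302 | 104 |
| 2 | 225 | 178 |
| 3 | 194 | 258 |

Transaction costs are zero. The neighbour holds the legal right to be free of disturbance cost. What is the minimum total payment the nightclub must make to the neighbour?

Efficient level: marginal profit ≥ marginal disturbance cost through level 2, so k* = 2.
With the neighbour holding the right, the nightclub must at least compensate total damage at k*: 104 + 178 = 282.

$282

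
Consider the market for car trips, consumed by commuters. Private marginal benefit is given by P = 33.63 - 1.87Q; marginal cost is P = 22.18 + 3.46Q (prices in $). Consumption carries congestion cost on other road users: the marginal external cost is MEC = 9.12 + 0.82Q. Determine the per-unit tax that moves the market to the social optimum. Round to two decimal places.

Social marginal benefit = demand − MEC = 24.51 - 2.69Q.
Set SMB = MC: 24.51 - 2.69Q = 22.18 + 3.46Q → Q* = 0.3789.
The Pigouvian tax equals MEC at Q*: 9.12 + 0.82×0.3789 = 9.4307.

tax = $9.43 per unit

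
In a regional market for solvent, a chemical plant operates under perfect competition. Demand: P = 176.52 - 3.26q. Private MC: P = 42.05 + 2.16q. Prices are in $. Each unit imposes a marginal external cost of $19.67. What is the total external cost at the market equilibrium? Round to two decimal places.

Market equilibrium (private): 42.05 + 2.16q = 176.52 - 3.26q → q_m = 24.8100.
Total external cost = MEC × q_m = 19.67 × 24.8100 = 488.0127.

$488.01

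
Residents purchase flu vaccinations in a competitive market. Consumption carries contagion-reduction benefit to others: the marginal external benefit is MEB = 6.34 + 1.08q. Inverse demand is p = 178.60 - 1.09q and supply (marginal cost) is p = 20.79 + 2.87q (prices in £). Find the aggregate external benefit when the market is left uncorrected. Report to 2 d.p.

Market equilibrium (private): 20.79 + 2.87q = 178.60 - 1.09q → q_m = 39.8510.
Total external benefit = ∫₀^{q_m} (6.34 + 1.08q) dq = 6.34×39.8510 + ½×1.08×39.8510² = 1110.2305.

£1110.23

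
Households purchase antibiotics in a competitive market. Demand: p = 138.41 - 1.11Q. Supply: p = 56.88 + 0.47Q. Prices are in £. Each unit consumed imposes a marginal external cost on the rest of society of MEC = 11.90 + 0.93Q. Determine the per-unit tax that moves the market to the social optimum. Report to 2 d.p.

tax = £37.70 per unit

Social marginal benefit = demand − MEC = 126.51 - 2.04Q.
Set SMB = MC: 126.51 - 2.04Q = 56.88 + 0.47Q → Q* = 27.7410.
The Pigouvian tax equals MEC at Q*: 11.90 + 0.93×27.7410 = 37.6991.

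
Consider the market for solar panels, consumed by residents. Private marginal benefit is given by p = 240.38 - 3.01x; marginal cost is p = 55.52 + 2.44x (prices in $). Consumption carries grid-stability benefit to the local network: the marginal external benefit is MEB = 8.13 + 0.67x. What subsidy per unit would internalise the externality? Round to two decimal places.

Social marginal benefit = demand + MEB = 248.51 - 2.34x.
Set SMB = MC: 248.51 - 2.34x = 55.52 + 2.44x → x* = 40.3745.
The Pigouvian subsidy equals MEB at x*: 8.13 + 0.67×40.3745 = 35.1809.

subsidy = $35.18 per unit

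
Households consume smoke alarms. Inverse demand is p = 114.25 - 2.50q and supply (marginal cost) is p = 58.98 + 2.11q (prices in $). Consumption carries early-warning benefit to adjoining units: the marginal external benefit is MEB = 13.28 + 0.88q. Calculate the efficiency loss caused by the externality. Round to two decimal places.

Market equilibrium (private): 58.98 + 2.11q = 114.25 - 2.50q → q_m = 11.9892.
Social marginal benefit = demand + MEB = 127.53 - 1.62q.
Set SMB = MC: 127.53 - 1.62q = 58.98 + 2.11q → q* = 18.3780.
The welfare-loss triangle has base |q_m − q*| and height MEB(q_m) (the vertical gap between SMB and MC is zero at q* and MEB at q_m).
DWL = ½ × 6.3888 × 23.8305 = 76.1241.

DWL = $76.12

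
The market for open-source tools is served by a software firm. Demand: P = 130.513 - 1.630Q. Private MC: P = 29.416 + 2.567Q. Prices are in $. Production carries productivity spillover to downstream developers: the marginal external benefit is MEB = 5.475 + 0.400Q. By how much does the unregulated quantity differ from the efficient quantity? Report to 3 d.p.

Market equilibrium (private): 29.416 + 2.567Q = 130.513 - 1.630Q → Q_m = 24.0879.
Social marginal cost = private MC − MEB = 23.941 + 2.167Q.
Set SMC = demand: 23.941 + 2.167Q = 130.513 - 1.630Q → Q* = 28.0674.
Gap = |24.0879 − 28.0674| = 3.9795.

3.980 units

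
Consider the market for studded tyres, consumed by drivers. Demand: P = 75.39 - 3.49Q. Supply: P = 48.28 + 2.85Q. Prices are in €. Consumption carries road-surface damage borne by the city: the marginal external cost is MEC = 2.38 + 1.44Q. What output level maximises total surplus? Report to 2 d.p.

Social marginal benefit = demand − MEC = 73.01 - 4.93Q.
Set SMB = MC: 73.01 - 4.93Q = 48.28 + 2.85Q → Q* = 3.1787.

Q* = 3.18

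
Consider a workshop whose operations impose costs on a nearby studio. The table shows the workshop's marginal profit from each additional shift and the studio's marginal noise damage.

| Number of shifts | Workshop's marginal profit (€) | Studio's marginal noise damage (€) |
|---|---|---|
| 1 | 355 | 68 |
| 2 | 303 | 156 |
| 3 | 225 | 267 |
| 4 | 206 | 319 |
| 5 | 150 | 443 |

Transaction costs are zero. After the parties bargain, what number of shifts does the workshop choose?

2

Bargaining reaches the level where marginal profit last exceeds marginal noise damage.
That holds through level 2 (303 ≥ 156) but not at 3 (225 < 267).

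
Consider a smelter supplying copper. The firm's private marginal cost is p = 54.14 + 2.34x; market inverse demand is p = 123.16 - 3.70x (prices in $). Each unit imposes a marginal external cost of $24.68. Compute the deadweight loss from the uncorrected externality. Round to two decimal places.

DWL = $50.42

Market equilibrium (private): 54.14 + 2.34x = 123.16 - 3.70x → x_m = 11.4272.
Social marginal cost = private MC + MEC = 78.82 + 2.34x.
Set SMC = demand: 78.82 + 2.34x = 123.16 - 3.70x → x* = 7.3411.
The loss is the area between SMC and demand from x* to x_m; with linear curves that's a triangle of height MEC(x_m).
DWL = ½ × 4.0861 × 24.6800 = 50.4225.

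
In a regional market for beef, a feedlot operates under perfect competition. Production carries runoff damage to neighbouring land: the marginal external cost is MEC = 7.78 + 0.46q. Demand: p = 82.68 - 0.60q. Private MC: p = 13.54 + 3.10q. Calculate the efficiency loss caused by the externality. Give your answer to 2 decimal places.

DWL = 32.23

Market equilibrium (private): 13.54 + 3.10q = 82.68 - 0.60q → q_m = 18.6865.
Social marginal cost = private MC + MEC = 21.32 + 3.56q.
Set SMC = demand: 21.32 + 3.56q = 82.68 - 0.60q → q* = 14.7500.
The loss is the area between SMC and demand from q* to q_m; with linear curves that's a triangle of height MEC(q_m).
DWL = ½ × 3.9365 × 16.3758 = 32.2317.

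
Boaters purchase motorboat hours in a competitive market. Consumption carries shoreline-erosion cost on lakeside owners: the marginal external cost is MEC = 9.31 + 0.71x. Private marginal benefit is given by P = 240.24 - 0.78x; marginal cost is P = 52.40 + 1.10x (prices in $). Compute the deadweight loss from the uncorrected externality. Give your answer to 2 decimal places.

DWL = $1243.24

Market equilibrium (private): 52.40 + 1.10x = 240.24 - 0.78x → x_m = 99.9149.
Social marginal benefit = demand − MEC = 230.93 - 1.49x.
Set SMB = MC: 230.93 - 1.49x = 52.40 + 1.10x → x* = 68.9305.
Between x* and x_m the wedge MC − SMB runs linearly from 0 to MEC(x_m), so the loss is a triangle.
DWL = ½ × 30.9844 × 80.2496 = 1243.2429.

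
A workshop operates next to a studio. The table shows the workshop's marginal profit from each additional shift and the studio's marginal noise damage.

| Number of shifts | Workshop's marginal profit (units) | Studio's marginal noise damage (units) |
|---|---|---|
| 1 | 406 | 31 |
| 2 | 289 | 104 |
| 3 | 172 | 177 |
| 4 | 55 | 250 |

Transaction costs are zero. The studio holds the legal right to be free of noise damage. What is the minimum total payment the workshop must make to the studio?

Efficient level: marginal profit ≥ marginal noise damage through level 2, so k* = 2.
With the studio holding the right, the workshop must at least compensate total damage at k*: 31 + 104 = 135.

135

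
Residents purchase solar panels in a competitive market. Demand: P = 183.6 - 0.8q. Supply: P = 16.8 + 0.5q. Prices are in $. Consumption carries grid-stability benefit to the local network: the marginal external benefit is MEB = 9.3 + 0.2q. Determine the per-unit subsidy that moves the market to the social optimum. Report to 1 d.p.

Social marginal benefit = demand + MEB = 192.9 - 0.6q.
Set SMB = MC: 192.9 - 0.6q = 16.8 + 0.5q → q* = 160.0909.
The Pigouvian subsidy equals MEB at q*: 9.3 + 0.2×160.0909 = 41.3182.

subsidy = $41.3 per unit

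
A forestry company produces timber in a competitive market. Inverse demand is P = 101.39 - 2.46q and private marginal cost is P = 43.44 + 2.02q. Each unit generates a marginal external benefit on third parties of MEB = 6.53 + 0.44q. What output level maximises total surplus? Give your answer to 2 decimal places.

q* = 15.96

Social marginal cost = private MC − MEB = 36.91 + 1.58q.
Set SMC = demand: 36.91 + 1.58q = 101.39 - 2.46q → q* = 15.9604.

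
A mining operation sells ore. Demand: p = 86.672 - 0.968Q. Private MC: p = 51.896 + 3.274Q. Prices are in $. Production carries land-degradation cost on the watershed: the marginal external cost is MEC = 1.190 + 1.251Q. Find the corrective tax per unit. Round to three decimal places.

Social marginal cost = private MC + MEC = 53.086 + 4.525Q.
Set SMC = demand: 53.086 + 4.525Q = 86.672 - 0.968Q → Q* = 6.1143.
The Pigouvian tax equals MEC at Q*: 1.190 + 1.251×6.1143 = 8.8390.

tax = $8.839 per unit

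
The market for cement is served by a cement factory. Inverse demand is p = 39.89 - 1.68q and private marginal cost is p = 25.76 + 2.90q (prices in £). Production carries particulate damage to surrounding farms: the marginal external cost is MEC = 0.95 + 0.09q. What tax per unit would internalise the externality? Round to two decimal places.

tax = £1.20 per unit

Social marginal cost = private MC + MEC = 26.71 + 2.99q.
Set SMC = demand: 26.71 + 2.99q = 39.89 - 1.68q → q* = 2.8223.
The Pigouvian tax equals MEC at q*: 0.95 + 0.09×2.8223 = 1.2040.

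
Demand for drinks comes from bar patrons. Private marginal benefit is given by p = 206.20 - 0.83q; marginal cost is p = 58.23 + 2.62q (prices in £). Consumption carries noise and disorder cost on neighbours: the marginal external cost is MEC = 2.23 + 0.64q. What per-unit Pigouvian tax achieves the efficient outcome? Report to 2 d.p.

tax = £25.04 per unit

Social marginal benefit = demand − MEC = 203.97 - 1.47q.
Set SMB = MC: 203.97 - 1.47q = 58.23 + 2.62q → q* = 35.6333.
The Pigouvian tax equals MEC at q*: 2.23 + 0.64×35.6333 = 25.0353.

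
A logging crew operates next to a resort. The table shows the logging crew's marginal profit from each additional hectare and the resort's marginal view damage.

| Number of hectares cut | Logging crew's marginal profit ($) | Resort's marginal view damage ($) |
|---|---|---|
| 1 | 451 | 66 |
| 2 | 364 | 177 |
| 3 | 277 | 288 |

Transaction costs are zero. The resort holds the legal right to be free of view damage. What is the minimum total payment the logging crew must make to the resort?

Efficient level: marginal profit ≥ marginal view damage through level 2, so k* = 2.
With the resort holding the right, the logging crew must at least compensate total damage at k*: 66 + 177 = 243.

$243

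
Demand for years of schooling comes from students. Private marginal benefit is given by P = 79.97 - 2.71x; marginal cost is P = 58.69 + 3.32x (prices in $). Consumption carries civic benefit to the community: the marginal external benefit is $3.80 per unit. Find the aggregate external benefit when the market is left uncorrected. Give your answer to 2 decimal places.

$13.41

Market equilibrium (private): 58.69 + 3.32x = 79.97 - 2.71x → x_m = 3.5290.
Total external benefit = MEB × x_m = 3.80 × 3.5290 = 13.4102.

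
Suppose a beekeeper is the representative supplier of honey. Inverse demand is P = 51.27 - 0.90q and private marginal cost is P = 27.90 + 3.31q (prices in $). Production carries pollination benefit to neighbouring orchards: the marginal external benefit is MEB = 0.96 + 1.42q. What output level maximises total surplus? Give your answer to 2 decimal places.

Social marginal cost = private MC − MEB = 26.94 + 1.89q.
Set SMC = demand: 26.94 + 1.89q = 51.27 - 0.90q → q* = 8.7204.

q* = 8.72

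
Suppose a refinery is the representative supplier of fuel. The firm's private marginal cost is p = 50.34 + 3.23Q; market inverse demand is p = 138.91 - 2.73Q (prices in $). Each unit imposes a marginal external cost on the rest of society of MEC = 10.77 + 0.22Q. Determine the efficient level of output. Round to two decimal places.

Social marginal cost = private MC + MEC = 61.11 + 3.45Q.
Set SMC = demand: 61.11 + 3.45Q = 138.91 - 2.73Q → Q* = 12.5890.

Q* = 12.59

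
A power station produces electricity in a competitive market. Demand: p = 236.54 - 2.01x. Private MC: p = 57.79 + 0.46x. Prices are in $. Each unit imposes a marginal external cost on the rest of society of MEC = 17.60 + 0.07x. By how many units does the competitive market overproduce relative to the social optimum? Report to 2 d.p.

8.92 units

Market equilibrium (private): 57.79 + 0.46x = 236.54 - 2.01x → x_m = 72.3684.
Social marginal cost = private MC + MEC = 75.39 + 0.53x.
Set SMC = demand: 75.39 + 0.53x = 236.54 - 2.01x → x* = 63.4449.
Gap = |72.3684 − 63.4449| = 8.9235.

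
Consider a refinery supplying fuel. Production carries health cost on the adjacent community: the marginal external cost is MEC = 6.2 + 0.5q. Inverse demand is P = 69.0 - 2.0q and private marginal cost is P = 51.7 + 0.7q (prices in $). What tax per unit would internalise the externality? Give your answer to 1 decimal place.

Social marginal cost = private MC + MEC = 57.9 + 1.2q.
Set SMC = demand: 57.9 + 1.2q = 69.0 - 2.0q → q* = 3.4688.
The Pigouvian tax equals MEC at q*: 6.2 + 0.5×3.4688 = 7.9344.

tax = $7.9 per unit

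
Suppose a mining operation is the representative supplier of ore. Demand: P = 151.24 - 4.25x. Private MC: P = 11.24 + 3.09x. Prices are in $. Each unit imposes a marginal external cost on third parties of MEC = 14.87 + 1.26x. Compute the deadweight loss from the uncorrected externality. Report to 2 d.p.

Market equilibrium (private): 11.24 + 3.09x = 151.24 - 4.25x → x_m = 19.0736.
Social marginal cost = private MC + MEC = 26.11 + 4.35x.
Set SMC = demand: 26.11 + 4.35x = 151.24 - 4.25x → x* = 14.5500.
Between x* and x_m the wedge SMC − demand runs linearly from 0 to MEC(x_m), so the loss is a triangle.
DWL = ½ × 4.5236 × 38.9027 = 87.9901.

DWL = $87.99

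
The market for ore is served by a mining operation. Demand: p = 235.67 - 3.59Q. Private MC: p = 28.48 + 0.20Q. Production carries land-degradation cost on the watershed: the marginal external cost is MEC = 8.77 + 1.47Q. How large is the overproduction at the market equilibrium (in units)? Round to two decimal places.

Market equilibrium (private): 28.48 + 0.20Q = 235.67 - 3.59Q → Q_m = 54.6675.
Social marginal cost = private MC + MEC = 37.25 + 1.67Q.
Set SMC = demand: 37.25 + 1.67Q = 235.67 - 3.59Q → Q* = 37.7224.
Gap = |54.6675 − 37.7224| = 16.9451.

16.95 units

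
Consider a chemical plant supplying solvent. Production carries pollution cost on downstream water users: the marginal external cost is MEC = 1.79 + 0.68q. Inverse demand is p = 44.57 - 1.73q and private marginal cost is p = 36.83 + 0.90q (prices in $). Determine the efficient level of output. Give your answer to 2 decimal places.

q* = 1.80

Social marginal cost = private MC + MEC = 38.62 + 1.58q.
Set SMC = demand: 38.62 + 1.58q = 44.57 - 1.73q → q* = 1.7976.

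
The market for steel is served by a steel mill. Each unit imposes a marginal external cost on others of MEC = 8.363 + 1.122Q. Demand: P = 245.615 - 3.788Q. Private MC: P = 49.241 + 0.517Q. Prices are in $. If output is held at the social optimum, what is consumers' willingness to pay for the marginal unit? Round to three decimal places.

P = $114.385

Social marginal cost = private MC + MEC = 57.604 + 1.639Q.
Set SMC = demand: 57.604 + 1.639Q = 245.615 - 3.788Q → Q* = 34.6436.
Consumer price on the demand curve at Q*: 245.615 − 3.788×34.6436 = 114.3850.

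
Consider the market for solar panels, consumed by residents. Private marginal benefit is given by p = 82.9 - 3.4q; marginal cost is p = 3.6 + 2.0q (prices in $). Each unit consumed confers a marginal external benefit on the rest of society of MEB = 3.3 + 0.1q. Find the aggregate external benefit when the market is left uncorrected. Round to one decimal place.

$59.2

Market equilibrium (private): 3.6 + 2.0q = 82.9 - 3.4q → q_m = 14.6852.
Total external benefit = ∫₀^{q_m} (3.3 + 0.1q) dq = 3.3×14.6852 + ½×0.1×14.6852² = 59.2439.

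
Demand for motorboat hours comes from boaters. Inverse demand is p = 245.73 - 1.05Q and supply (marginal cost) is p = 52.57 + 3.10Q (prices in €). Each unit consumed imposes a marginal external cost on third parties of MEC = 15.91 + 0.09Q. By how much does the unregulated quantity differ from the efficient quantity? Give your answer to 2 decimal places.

4.74 units

Market equilibrium (private): 52.57 + 3.10Q = 245.73 - 1.05Q → Q_m = 46.5446.
Social marginal benefit = demand − MEC = 229.82 - 1.14Q.
Set SMB = MC: 229.82 - 1.14Q = 52.57 + 3.10Q → Q* = 41.8042.
Gap = |46.5446 − 41.8042| = 4.7404.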